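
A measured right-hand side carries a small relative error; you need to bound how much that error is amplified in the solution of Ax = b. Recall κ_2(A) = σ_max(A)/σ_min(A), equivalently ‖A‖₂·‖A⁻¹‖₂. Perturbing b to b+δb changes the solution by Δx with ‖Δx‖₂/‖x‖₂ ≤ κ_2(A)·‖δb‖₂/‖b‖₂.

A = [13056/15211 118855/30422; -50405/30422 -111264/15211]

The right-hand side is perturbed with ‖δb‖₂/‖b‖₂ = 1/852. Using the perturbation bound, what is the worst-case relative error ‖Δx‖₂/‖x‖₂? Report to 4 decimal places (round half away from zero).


0.4354

form AᵀA = [3222500569/925498084 3580016400/231374521; 3580016400/231374521 63645221809/925498084] with trace 19889269/275282 and determinant 83521/2202256
λ_max, λ_min = (19889269/275282 ± √98892881360100/18945044881)/2 = 289/4, 289/550564
κ_2(A) = √(λ_max/λ_min) = √((289/4) / (289/550564)) = 371.0000
worst-case relative error ≤ 371.0000 × 1/852 = 0.4354


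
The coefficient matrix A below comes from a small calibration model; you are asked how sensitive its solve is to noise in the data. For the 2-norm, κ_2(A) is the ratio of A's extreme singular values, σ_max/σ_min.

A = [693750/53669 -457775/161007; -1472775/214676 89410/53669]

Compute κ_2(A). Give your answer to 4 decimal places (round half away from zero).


form AᵀA = [832955625/3889424 -23424875/486178; -23424875/486178 23757725/2187801] with trace 192115225/853776 and determinant 390625/94864
eigenvalues of AᵀA: λ = (tr ± √(tr²−4·det))/2 = 225, 15625/853776
so κ_2 = √(225 / (15625/853776)) = 110.8800

110.8800


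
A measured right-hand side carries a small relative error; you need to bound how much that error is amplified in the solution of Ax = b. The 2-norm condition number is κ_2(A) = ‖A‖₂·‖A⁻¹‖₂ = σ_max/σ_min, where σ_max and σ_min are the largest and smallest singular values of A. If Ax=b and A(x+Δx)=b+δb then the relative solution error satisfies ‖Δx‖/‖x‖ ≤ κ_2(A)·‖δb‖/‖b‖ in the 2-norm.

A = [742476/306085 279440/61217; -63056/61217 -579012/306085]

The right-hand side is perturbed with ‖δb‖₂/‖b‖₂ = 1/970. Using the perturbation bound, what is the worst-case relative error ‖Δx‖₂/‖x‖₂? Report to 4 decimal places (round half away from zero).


form AᵀA = [3850130704/554367025 1443714048/110873405; 1443714048/110873405 13535045776/554367025] with trace 12031264/383645 and determinant 614656/47955625
char-poly roots: 784/25 and 784/1918225
κ = σ_max/σ_min = (28/5)/(28/1385) = 277.0000
perturbation bound = 277.0000·1/970 = 0.2856

0.2856


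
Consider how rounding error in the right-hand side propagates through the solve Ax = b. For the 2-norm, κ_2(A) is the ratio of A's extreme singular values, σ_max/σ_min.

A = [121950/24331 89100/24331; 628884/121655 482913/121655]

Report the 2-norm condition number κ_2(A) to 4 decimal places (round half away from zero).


83.9000

form AᵀA = [912354516/17598025 684114012/17598025; 684114012/17598025 513288009/17598025] with trace 57025701/703921 and determinant 656100/703921
char-poly roots: 81 and 8100/703921
so κ_2 = √(81 / (8100/703921)) = 83.9000


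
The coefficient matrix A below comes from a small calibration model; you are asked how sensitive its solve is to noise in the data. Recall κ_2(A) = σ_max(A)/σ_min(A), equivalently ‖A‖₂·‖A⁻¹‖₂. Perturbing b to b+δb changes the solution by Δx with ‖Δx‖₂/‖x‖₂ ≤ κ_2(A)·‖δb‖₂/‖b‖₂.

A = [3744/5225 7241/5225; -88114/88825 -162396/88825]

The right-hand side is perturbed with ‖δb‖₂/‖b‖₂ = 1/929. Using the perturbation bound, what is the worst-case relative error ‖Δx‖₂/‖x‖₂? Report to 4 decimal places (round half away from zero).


0.1125

AᵀA = [472605796/315595225 177153912/63119045; 177153912/63119045 1661013289/315595225]; tr = 1476553/218405, det = 114244/27300625
eigenvalues of AᵀA: λ = (tr ± √(tr²−4·det))/2 = 169/25, 676/1092025
κ = σ_max/σ_min = (13/5)/(26/1045) = 104.5000
bound on ‖Δx‖/‖x‖: κ·ε = 104.5000·1/929 = 0.1125


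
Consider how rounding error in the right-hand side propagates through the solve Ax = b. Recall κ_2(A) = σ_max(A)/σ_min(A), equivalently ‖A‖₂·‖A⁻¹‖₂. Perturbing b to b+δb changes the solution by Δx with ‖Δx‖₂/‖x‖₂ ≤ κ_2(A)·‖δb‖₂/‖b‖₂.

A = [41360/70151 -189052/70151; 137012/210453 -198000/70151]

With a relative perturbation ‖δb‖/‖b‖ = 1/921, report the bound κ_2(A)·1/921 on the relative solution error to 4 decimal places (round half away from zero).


0.1922

form AᵀA = [40627984/52664049 -20049920/5851561; -20049920/5851561 89113744/5851561] with trace 501280/31329 and determinant 256/31329
solving λ² − 501280/31329·λ + 256/31329 = 0 gives λ = 16, 16/31329
so κ_2 = √(16 / (16/31329)) = 177.0000
worst-case relative error ≤ 177.0000 × 1/921 = 0.1922


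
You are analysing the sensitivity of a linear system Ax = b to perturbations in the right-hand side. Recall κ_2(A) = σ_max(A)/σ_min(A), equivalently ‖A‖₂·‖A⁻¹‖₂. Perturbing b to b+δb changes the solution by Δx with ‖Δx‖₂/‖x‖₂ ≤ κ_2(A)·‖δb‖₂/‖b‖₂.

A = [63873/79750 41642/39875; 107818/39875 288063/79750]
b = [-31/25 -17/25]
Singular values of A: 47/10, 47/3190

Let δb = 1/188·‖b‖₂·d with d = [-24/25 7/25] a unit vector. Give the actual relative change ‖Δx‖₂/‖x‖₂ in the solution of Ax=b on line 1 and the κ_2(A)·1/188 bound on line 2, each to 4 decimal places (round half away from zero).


σ_max = 47/10, σ_min = 47/3190
κ_2(A) = (47/10) / (47/3190) = 319.0000
worst-case relative error ≤ 319.0000 × 1/188 = 1.6968
solve Ax = b  →  x = [-54.4255 40.5532]
‖b‖₂ = 1.4142 and ‖x‖₂ = 67.8727
with δb = [-0.0072 0.0021], A·Δx = δb → ‖Δx‖ = 0.5106
realised ‖Δx‖/‖x‖ = 0.0075
so the bound overstates the realised error by a factor of ≈ 225.5682 (computed from the unrounded values)

0.0075
1.6968


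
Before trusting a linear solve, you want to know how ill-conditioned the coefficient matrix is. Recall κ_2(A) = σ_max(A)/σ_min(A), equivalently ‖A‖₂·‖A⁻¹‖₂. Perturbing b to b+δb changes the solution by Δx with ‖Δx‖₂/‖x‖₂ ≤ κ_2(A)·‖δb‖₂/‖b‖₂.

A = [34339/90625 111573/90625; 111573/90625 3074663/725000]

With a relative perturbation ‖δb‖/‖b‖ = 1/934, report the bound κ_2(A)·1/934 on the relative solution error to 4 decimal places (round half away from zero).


0.2484

form AᵀA = [21804322/13140625 597919707/105125000; 597919707/105125000 16400414017/841000000] with trace 1138937/53824 and determinant 279841/33640000
λ_max, λ_min = (1138937/53824 ± √810675682582689/1810639360000)/2 = 529/25, 529/1345600
κ_2(A) = √(λ_max/λ_min) = √((529/25) / (529/1345600)) = 232.0000
bound on ‖Δx‖/‖x‖: κ·ε = 232.0000·1/934 = 0.2484


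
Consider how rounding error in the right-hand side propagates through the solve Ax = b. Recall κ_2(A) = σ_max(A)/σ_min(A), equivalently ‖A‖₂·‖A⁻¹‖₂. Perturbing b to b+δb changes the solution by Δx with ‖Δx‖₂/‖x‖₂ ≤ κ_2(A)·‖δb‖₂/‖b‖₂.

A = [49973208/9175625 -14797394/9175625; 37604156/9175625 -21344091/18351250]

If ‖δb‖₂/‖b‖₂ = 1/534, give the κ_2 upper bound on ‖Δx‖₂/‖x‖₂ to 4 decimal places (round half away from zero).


form AᵀA = [156455762651344/3367683765625 -45631460481642/3367683765625; -45631460481642/3367683765625 53256867895249/13470735062500] with trace 1086527869601/21553176100 and determinant 406586896/5388294025
char-poly roots: 5041/100 and 322624/215531761
κ = σ_max/σ_min = (71/10)/(568/14681) = 183.5125
κ_2(A)·‖δb‖/‖b‖ = 0.3437

0.3437


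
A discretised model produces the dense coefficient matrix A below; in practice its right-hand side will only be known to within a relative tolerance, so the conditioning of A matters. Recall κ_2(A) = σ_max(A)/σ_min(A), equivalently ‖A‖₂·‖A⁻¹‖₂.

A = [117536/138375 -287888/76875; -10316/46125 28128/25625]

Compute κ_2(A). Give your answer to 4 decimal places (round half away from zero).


form AᵀA = [23635984/30636225 -58317952/17020125; -58317952/17020125 144000256/9455625] with trace 7290256/455625 and determinant 4096/455625
λ_max, λ_min = (7290256/455625 ± √53140367585536/207594140625)/2 = 16, 256/455625
κ = σ_max/σ_min = 4/(16/675) = 168.7500

168.7500


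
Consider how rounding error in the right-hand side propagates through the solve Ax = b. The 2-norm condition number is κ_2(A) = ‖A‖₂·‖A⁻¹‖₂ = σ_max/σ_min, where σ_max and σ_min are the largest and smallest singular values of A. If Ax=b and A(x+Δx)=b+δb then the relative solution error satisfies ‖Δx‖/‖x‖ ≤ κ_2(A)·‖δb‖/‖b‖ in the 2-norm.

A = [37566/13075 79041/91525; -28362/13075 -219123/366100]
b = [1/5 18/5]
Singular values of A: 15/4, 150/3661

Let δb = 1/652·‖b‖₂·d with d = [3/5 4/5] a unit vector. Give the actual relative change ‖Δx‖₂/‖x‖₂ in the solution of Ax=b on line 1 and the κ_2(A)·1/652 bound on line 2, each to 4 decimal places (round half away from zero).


0.0018
0.1404

σ_max = 15/4, σ_min = 150/3661
condition number: (15/4) ÷ (150/3661) = 91.5250
κ_2(A)·‖δb‖/‖b‖ = 0.1404
solve Ax = b  →  x = [-21.0136 70.1419]
‖b‖₂ = 3.6056 and ‖x‖₂ = 73.2219
Δx = A⁻¹·δb where δb = 1/652·3.6056·d; ‖Δx‖ = 0.1350
relative error = 0.0018
tightness: 0.0018 against a bound of 0.1404 (unrounded ratio ≈ 0.0131)


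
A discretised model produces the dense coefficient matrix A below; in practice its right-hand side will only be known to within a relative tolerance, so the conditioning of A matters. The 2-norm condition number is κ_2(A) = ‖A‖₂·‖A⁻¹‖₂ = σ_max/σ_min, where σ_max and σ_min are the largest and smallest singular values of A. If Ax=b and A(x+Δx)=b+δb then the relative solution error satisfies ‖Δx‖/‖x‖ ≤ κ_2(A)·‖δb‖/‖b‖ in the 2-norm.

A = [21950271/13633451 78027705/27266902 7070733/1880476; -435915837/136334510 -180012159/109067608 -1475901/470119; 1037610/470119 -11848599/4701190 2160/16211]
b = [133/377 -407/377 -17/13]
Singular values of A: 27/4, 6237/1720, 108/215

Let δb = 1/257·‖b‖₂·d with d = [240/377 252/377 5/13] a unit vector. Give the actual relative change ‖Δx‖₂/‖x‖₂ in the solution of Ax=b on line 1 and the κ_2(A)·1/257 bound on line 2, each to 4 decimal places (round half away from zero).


σ_max = 27/4, σ_min = 108/215
κ_2(A) = (27/4) / (108/215) = 13.4375
κ_2(A)·‖δb‖/‖b‖ = 0.0523
solve Ax = b  →  x = [0.9277 1.2643 -1.2656]
‖b‖ = 1.7321, ‖x‖ = 2.0152
with δb = [0.0043 0.0045 0.0026], A·Δx = δb → ‖Δx‖ = 0.0134
dividing the unrounded norms, ‖Δx‖/‖x‖ = 0.0067
so the bound overstates the realised error by a factor of ≈ 7.8535 (computed from the unrounded values)

0.0067
0.0523


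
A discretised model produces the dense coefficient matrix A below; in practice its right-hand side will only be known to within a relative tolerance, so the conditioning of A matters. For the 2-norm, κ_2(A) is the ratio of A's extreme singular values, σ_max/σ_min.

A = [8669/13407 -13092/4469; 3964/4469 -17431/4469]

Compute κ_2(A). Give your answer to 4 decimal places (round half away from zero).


327.0000

form AᵀA = [5282225/4384089 -2608000/487121; -2608000/487121 11591225/487121] with trace 2673250/106929 and determinant 625/106929
solving λ² − 2673250/106929·λ + 625/106929 = 0 gives λ = 25, 25/106929
κ_2(A) = √(λ_max/λ_min) = √(25 / (25/106929)) = 327.0000


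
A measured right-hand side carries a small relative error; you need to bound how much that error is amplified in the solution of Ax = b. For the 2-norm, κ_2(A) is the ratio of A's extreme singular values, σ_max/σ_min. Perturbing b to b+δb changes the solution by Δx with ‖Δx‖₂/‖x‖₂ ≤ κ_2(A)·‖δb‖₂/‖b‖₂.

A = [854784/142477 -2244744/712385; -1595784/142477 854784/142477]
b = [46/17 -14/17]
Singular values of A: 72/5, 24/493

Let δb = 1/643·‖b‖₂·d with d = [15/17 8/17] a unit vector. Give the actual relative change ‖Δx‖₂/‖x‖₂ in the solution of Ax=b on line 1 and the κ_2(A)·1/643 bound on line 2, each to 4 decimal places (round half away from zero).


0.0022
0.4600

largest singular value 72/5, smallest 24/493
condition number: (72/5) ÷ (24/493) = 295.8000
worst-case relative error ≤ 295.8000 × 1/643 = 0.4600
solve Ax = b  →  x = [19.4559 36.1846]
‖b‖ = 2.8284, ‖x‖ = 41.0836
δb = ε·‖b‖·d = [0.0039 0.0021]; solving A·Δx = δb gives ‖Δx‖ = 0.0904
relative error = 0.0022
realised/bound (from unrounded values) ≈ 0.0048


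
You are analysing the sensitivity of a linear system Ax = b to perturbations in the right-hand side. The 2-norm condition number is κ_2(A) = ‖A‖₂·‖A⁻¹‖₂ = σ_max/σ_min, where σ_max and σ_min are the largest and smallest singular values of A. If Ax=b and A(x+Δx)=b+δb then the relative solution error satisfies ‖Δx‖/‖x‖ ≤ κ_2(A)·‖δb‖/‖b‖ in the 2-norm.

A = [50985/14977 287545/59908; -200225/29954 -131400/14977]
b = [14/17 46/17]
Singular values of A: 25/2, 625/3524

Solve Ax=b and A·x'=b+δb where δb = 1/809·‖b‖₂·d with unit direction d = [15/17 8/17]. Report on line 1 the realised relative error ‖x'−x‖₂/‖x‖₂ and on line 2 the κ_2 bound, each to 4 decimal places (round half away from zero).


0.0017
0.0871

σ_max = 25/2, σ_min = 625/3524
κ_2(A) = (25/2) / (625/3524) = 70.4800
perturbation bound = 70.4800·1/809 = 0.0871
solve Ax = b  →  x = [-9.1174 6.6381]
‖b‖₂ = 2.8284 and ‖x‖₂ = 11.2779
re-solving with b+δb shifts x by Δx of norm 0.0197
dividing the unrounded norms, ‖Δx‖/‖x‖ = 0.0017
tightness: 0.0017 against a bound of 0.0871 (unrounded ratio ≈ 0.0201)


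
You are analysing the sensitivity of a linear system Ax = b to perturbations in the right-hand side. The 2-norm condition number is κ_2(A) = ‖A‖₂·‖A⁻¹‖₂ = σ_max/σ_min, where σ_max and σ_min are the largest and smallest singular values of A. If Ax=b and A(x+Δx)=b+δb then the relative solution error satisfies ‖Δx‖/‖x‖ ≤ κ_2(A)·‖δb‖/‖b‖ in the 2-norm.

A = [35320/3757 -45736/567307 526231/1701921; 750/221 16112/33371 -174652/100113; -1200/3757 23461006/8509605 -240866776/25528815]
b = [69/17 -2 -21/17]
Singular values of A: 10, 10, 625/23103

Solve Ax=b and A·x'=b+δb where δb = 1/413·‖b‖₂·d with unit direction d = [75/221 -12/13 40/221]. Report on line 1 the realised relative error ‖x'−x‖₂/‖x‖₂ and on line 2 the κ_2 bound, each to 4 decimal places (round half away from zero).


σ_max = 10, σ_min = 625/23103
κ = σ_max/σ_min = 10/(625/23103) = 369.6480
worst-case relative error ≤ 369.6480 × 1/413 = 0.8950
solve Ax = b  →  x = [0.3176 106.4109 31.2142]
‖b‖ = 4.6904, ‖x‖ = 110.8950
with δb = [0.0039 -0.0105 0.0021], A·Δx = δb → ‖Δx‖ = 0.4198
realised ‖Δx‖/‖x‖ = 0.0038
so the bound overstates the realised error by a factor of ≈ 236.4289 (computed from the unrounded values)

0.0038
0.8950


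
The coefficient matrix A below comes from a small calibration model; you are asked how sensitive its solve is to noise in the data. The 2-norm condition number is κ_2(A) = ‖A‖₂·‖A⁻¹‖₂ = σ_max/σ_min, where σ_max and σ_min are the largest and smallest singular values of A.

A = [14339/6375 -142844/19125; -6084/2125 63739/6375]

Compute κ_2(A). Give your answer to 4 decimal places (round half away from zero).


153.0000

AᵀA = [21549697/1625625 -221533312/4876875; -221533312/4876875 2278733977/14630625]; tr = 3956290/23409, det = 28561/23409
eigenvalues of AᵀA: λ = (tr ± √(tr²−4·det))/2 = 169, 169/23409
so κ_2 = √(169 / (169/23409)) = 153.0000


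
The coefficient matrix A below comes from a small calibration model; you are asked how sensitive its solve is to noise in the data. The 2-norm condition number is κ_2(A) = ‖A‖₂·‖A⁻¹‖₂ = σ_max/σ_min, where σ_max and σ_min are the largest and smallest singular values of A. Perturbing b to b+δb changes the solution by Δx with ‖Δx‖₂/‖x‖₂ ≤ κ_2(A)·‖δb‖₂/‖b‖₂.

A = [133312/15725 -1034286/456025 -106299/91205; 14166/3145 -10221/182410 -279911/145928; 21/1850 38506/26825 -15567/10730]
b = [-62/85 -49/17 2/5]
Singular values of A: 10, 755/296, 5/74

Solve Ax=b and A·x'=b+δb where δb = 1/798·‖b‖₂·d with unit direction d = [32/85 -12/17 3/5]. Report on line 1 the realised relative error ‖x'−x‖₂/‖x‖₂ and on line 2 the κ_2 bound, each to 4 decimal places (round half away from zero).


0.0019
0.1855

σ_max = 10, σ_min = 5/74
condition number: 10 ÷ (5/74) = 148.0000
κ_2(A)·‖δb‖/‖b‖ = 0.1855
solve Ax = b  →  x = [8.0960 20.3473 19.9198]
‖b‖ = 3.0000, ‖x‖ = 29.6033
δb = ε·‖b‖·d = [0.0014 -0.0027 0.0023]; solving A·Δx = δb gives ‖Δx‖ = 0.0556
realised ‖Δx‖/‖x‖ = 0.0019
tightness: 0.0019 against a bound of 0.1855 (unrounded ratio ≈ 0.0101)


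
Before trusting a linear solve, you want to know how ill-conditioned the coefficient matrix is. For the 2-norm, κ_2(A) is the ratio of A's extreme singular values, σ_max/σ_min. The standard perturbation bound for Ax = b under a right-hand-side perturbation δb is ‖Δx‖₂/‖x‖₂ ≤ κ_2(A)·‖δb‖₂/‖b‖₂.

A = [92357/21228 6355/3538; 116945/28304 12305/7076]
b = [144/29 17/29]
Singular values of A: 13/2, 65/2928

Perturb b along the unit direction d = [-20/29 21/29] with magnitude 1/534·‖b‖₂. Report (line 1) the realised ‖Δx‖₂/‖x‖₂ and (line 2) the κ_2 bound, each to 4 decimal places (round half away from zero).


σ_max = 13/2, σ_min = 65/2928
κ_2(A) = (13/2) / (65/2928) = 292.8000
worst-case relative error ≤ 292.8000 × 1/534 = 0.5483
solve Ax = b  →  x = [52.5444 -124.5065]
2-norm of b is 5.0000; of x, 135.1399
Δx = A⁻¹·δb where δb = 1/534·5.0000·d; ‖Δx‖ = 0.4218
relative error = 0.0031
realised/bound (from unrounded values) ≈ 0.0057

0.0031
0.5483


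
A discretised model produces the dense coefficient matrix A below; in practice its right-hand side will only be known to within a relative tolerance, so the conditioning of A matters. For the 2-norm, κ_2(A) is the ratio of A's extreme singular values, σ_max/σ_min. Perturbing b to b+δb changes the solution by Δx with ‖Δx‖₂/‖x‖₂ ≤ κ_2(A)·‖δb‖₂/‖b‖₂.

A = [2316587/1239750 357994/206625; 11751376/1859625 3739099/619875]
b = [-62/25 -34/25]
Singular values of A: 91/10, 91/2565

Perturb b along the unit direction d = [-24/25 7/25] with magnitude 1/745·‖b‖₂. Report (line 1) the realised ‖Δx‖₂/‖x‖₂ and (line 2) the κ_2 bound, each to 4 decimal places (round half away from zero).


from the listed singular values, σ₁ = 91/10, σ_n = 91/2565
κ = σ_max/σ_min = (91/10)/(91/2565) = 256.5000
perturbation bound = 256.5000·1/745 = 0.3443
solve Ax = b  →  x = [-39.0375 40.6707]
‖b‖ = 2.8284, ‖x‖ = 56.3741
with δb = [-0.0036 0.0011], A·Δx = δb → ‖Δx‖ = 0.1070
realised ‖Δx‖/‖x‖ = 0.0019
realised/bound (from unrounded values) ≈ 0.0055

0.0019
0.3443


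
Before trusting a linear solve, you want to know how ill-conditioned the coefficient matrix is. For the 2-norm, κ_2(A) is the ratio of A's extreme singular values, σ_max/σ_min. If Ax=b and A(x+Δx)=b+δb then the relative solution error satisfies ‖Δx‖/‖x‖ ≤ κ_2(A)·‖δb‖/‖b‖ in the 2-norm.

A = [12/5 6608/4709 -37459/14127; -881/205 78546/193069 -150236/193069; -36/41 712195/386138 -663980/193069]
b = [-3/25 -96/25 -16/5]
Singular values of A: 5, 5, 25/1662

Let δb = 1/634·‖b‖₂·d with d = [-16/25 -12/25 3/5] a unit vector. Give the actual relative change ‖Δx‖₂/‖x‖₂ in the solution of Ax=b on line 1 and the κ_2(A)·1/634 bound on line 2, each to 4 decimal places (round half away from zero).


0.5243
0.5243

largest singular value 5, smallest 25/1662
κ = σ_max/σ_min = 5/(25/1662) = 332.4000
perturbation bound = 332.4000·1/634 = 0.5243
solve Ax = b  →  x = [0.7610 -0.3053 0.5725]
‖b‖₂ = 5.0000 and ‖x‖₂ = 1.0000
with δb = [-0.0050 -0.0038 0.0047], A·Δx = δb → ‖Δx‖ = 0.5243
relative error = 0.5243
so the bound is sharp here: realised error equals the bound


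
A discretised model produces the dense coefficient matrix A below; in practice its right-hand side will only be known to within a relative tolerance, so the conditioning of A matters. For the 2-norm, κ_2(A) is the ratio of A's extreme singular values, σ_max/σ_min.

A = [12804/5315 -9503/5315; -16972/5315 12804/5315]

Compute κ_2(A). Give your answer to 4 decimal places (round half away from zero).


form AᵀA = [18079648/1129969 -13559436/1129969; -13559436/1129969 10169977/1129969] with trace 28249625/1129969 and determinant 10000/1129969
λ_max, λ_min = (28249625/1129969 ± √797996113880625/1276829940961)/2 = 25, 400/1129969
σ_max=√25=5, σ_min=√(400/1129969)=(20/1063) → κ = 265.7500

265.7500


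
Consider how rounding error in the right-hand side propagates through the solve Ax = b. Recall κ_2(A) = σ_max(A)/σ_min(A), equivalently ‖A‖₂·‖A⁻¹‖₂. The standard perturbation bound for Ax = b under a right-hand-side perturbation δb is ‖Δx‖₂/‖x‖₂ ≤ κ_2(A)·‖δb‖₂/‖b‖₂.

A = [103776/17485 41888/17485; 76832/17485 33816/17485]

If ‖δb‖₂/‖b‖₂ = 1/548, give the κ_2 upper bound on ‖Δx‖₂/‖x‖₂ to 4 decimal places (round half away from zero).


0.1227

AᵀA = [51300352/940693 21369600/940693; 21369600/940693 8917312/940693]; tr = 4632128/72361, det = 65536/72361
char-poly roots: 64 and 1024/72361
σ_max=√64=8, σ_min=√(1024/72361)=(32/269) → κ = 67.2500
perturbation bound = 67.2500·1/548 = 0.1227


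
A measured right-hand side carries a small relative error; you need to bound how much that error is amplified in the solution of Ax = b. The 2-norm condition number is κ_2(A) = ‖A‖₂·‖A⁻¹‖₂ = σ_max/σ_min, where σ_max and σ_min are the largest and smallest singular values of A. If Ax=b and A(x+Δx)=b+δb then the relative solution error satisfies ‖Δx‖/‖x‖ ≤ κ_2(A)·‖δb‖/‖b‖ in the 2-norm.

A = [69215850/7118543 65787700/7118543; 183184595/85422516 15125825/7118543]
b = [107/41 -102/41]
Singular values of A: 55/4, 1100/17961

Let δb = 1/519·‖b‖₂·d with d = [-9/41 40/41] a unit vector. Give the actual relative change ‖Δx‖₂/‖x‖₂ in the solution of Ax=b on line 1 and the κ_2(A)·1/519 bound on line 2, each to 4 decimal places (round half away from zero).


σ_max = 55/4, σ_min = 1100/17961
κ_2(A) = (55/4) / (1100/17961) = 224.5125
worst-case relative error ≤ 224.5125 × 1/519 = 0.4326
solve Ax = b  →  x = [33.8878 -35.3713]
‖b‖₂ = 3.6056 and ‖x‖₂ = 48.9848
re-solving with b+δb shifts x by Δx of norm 0.1134
dividing the unrounded norms, ‖Δx‖/‖x‖ = 0.0023
realised/bound (from unrounded values) ≈ 0.0054

0.0023
0.4326


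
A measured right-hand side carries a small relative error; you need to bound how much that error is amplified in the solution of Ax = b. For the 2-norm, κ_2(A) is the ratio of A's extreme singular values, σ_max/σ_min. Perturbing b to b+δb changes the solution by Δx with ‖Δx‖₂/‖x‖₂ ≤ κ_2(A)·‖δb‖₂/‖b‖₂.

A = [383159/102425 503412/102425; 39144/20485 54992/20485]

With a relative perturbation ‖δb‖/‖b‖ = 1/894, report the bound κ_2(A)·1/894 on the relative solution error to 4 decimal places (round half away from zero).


0.0842

M = AᵀA = [640543729/36300625 853640172/36300625; 853640172/36300625 1138500496/36300625]. tr(M)=71161769/1452025, det(M)=614656/1452025
solving λ² − 71161769/1452025·λ + 614656/1452025 = 0 gives λ = 49, 12544/1452025
σ_max=√49=7, σ_min=√(12544/1452025)=(112/1205) → κ = 75.3125
bound on ‖Δx‖/‖x‖: κ·ε = 75.3125·1/894 = 0.0842


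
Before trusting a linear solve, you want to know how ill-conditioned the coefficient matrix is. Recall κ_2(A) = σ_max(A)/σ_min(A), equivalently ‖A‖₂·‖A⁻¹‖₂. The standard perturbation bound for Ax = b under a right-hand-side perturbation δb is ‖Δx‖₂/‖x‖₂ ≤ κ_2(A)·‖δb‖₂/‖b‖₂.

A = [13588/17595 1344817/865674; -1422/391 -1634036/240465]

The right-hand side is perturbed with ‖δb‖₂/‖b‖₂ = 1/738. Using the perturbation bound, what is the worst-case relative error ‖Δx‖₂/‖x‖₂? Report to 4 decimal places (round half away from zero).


0.2104

M = AᵀA = [4279353844/309584025 962674250/37150083; 962674250/37150083 541533124009/11145024900]. tr(M)=2406885337/38564100, det(M)=38950081/241025625
solving λ² − 2406885337/38564100·λ + 38950081/241025625 = 0 gives λ = 6241/100, 24964/9641025
κ = σ_max/σ_min = (79/10)/(158/3105) = 155.2500
worst-case relative error ≤ 155.2500 × 1/738 = 0.2104


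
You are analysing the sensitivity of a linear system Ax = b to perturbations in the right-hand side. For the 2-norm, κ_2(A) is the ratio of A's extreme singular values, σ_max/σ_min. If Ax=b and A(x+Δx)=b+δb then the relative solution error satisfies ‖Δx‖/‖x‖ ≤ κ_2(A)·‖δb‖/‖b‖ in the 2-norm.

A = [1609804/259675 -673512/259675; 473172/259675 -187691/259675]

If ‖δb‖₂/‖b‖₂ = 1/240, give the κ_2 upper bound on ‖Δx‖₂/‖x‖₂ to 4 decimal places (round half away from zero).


form AᵀA = [4504577056/107889769 -1876851900/107889769; -1876851900/107889769 782154121/107889769] with trace 31282433/638401 and determinant 38416/638401
λ_max, λ_min = (31282433/638401 ± √978492515148225/407555836801)/2 = 49, 784/638401
κ = σ_max/σ_min = 7/(28/799) = 199.7500
κ_2(A)·‖δb‖/‖b‖ = 0.8323

0.8323


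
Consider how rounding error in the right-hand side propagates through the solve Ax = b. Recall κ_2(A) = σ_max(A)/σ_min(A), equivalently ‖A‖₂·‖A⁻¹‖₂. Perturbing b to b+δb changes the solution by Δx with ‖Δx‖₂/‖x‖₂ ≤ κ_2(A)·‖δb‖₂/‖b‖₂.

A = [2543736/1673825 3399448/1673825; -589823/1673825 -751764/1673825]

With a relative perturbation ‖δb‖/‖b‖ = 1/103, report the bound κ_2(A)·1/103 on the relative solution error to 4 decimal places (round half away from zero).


1.9818

M = AᵀA = [162248281/66667225 43263324/13333445; 43263324/13333445 288432976/66667225]. tr(M)=450681257/66667225, det(M)=1827904/1666680625
char-poly roots: 169/25 and 10816/66667225
so κ_2 = √((169/25) / (10816/66667225)) = 204.1250
bound on ‖Δx‖/‖x‖: κ·ε = 204.1250·1/103 = 1.9818


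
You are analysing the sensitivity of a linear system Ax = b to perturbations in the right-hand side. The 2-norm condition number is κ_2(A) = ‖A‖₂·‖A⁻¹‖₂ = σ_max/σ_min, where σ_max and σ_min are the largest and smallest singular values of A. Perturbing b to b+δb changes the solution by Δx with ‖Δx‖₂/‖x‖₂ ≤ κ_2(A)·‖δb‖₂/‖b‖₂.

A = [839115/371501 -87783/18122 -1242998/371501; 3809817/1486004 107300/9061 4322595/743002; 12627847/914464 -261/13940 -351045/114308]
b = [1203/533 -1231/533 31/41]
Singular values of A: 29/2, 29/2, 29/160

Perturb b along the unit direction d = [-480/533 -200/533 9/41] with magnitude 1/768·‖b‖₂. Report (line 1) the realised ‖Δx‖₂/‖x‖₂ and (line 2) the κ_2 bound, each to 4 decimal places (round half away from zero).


largest singular value 29/2, smallest 29/160
condition number: (29/2) ÷ (29/160) = 80.0000
bound on ‖Δx‖/‖x‖: κ·ε = 80.0000·1/768 = 0.1042
solve Ax = b  →  x = [-1.0227 2.4138 -4.8595]
2-norm of b is 3.3166; of x, 5.5216
with δb = [-0.0039 -0.0016 0.0009], A·Δx = δb → ‖Δx‖ = 0.0238
relative error = 0.0043
realised/bound (from unrounded values) ≈ 0.0414

0.0043
0.1042


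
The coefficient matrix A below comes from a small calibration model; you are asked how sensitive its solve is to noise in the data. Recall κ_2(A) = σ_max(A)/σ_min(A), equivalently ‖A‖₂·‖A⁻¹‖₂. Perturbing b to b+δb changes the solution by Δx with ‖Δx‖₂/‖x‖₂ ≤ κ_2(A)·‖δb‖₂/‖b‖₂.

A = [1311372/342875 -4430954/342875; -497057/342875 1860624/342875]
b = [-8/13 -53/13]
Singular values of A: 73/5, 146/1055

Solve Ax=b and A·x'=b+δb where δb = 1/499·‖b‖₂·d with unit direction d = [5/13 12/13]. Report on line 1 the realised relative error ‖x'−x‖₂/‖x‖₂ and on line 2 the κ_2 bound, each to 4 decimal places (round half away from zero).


from the listed singular values, σ₁ = 73/5, σ_n = 146/1055
condition number: (73/5) ÷ (146/1055) = 105.5000
bound on ‖Δx‖/‖x‖: κ·ε = 105.5000·1/499 = 0.2114
solve Ax = b  →  x = [-27.7288 -8.1589]
‖b‖₂ = 4.1231 and ‖x‖₂ = 28.9042
re-solving with b+δb shifts x by Δx of norm 0.0597
relative error = 0.0021
tightness: 0.0021 against a bound of 0.2114 (unrounded ratio ≈ 0.0098)

0.0021
0.2114


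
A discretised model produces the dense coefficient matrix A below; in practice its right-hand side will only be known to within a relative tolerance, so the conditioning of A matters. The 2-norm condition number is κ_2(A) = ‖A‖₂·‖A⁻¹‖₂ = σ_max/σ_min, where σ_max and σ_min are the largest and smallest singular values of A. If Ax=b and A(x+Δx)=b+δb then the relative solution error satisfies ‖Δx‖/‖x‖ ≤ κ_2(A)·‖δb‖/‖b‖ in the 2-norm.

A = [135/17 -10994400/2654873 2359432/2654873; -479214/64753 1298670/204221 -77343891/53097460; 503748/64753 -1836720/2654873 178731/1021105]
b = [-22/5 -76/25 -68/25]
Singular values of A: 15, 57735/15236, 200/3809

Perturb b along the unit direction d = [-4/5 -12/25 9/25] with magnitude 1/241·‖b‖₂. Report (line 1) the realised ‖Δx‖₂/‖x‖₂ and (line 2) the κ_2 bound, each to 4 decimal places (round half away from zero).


0.0062
1.1854

from the listed singular values, σ₁ = 15, σ_n = 200/3809
condition number: 15 ÷ (200/3809) = 285.6750
worst-case relative error ≤ 285.6750 × 1/241 = 1.1854
solve Ax = b  →  x = [-0.6144 15.8750 74.5126]
‖b‖₂ = 6.0000 and ‖x‖₂ = 76.1874
δb = ε·‖b‖·d = [-0.0199 -0.0120 0.0090]; solving A·Δx = δb gives ‖Δx‖ = 0.4741
realised ‖Δx‖/‖x‖ = 0.0062
realised/bound (from unrounded values) ≈ 0.0053


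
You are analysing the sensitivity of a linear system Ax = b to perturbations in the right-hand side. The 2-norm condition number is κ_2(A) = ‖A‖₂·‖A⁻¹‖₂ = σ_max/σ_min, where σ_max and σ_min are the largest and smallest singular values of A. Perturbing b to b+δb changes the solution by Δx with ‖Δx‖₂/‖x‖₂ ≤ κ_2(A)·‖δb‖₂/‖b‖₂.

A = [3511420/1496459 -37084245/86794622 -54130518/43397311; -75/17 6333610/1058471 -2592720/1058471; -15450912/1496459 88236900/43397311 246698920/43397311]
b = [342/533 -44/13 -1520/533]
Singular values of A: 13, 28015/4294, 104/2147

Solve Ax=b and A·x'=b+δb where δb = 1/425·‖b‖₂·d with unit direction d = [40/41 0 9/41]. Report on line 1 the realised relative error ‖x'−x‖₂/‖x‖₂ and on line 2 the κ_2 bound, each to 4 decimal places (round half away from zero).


largest singular value 13, smallest 104/2147
condition number: 13 ÷ (104/2147) = 268.3750
bound on ‖Δx‖/‖x‖: κ·ε = 268.3750·1/425 = 0.6315
solve Ax = b  →  x = [0.2715 -0.3218 0.1066]
2-norm of b is 4.4721; of x, 0.4343
re-solving with b+δb shifts x by Δx of norm 0.2172
relative error = 0.5001
tightness: 0.5001 against a bound of 0.6315 (unrounded ratio ≈ 0.7920)

0.5001
0.6315


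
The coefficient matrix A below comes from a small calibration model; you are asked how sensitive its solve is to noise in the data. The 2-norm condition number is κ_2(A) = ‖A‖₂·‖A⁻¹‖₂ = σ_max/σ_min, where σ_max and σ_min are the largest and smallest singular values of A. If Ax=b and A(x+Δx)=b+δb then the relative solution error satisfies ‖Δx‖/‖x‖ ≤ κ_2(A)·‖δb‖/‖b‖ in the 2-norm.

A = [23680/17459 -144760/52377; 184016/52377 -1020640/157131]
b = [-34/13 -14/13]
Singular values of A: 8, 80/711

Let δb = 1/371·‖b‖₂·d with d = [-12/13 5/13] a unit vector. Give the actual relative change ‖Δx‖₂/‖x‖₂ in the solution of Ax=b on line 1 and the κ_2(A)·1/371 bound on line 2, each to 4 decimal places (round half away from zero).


0.0038
0.1916

σ_max = 8, σ_min = 80/711
condition number: 8 ÷ (80/711) = 71.1000
κ_2(A)·‖δb‖/‖b‖ = 0.1916
solve Ax = b  →  x = [15.5662 8.5853]
‖b‖ = 2.8284, ‖x‖ = 17.7768
with δb = [-0.0070 0.0029], A·Δx = δb → ‖Δx‖ = 0.0678
relative error = 0.0038
tightness: 0.0038 against a bound of 0.1916 (unrounded ratio ≈ 0.0199)


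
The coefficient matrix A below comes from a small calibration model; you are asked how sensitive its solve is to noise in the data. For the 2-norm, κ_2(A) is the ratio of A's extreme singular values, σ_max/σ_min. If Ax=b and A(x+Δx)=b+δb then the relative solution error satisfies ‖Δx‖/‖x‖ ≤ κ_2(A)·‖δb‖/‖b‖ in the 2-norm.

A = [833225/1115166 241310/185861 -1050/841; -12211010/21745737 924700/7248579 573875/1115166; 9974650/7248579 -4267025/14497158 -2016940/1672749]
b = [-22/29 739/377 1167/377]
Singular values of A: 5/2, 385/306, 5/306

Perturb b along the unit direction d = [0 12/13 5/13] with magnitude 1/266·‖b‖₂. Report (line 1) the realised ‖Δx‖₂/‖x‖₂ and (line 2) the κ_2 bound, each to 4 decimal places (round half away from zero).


0.0047
0.5752

from the listed singular values, σ₁ = 5/2, σ_n = 5/306
κ = σ_max/σ_min = (5/2)/(5/306) = 153.0000
κ_2(A)·‖δb‖/‖b‖ = 0.5752
solve Ax = b  →  x = [123.5907 49.7740 126.3310]
‖b‖ = 3.7417, ‖x‖ = 183.6073
Δx = A⁻¹·δb where δb = 1/266·3.7417·d; ‖Δx‖ = 0.8609
relative error = 0.0047
realised/bound (from unrounded values) ≈ 0.0082


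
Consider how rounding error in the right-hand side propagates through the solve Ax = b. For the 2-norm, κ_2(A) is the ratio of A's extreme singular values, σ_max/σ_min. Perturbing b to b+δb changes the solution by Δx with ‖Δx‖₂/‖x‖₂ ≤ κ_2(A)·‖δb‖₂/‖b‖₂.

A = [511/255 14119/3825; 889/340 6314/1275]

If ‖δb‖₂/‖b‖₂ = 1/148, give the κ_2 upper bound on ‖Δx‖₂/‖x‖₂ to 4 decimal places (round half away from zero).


1.2162

form AᵀA = [451633/41616 1587551/78030; 1587551/78030 22325821/585225] with trace 1587649/32400 and determinant 2401/32400
eigenvalues of AᵀA: λ = (tr ± √(tr²−4·det))/2 = 49, 49/32400
κ = σ_max/σ_min = 7/(7/180) = 180.0000
bound on ‖Δx‖/‖x‖: κ·ε = 180.0000·1/148 = 1.2162


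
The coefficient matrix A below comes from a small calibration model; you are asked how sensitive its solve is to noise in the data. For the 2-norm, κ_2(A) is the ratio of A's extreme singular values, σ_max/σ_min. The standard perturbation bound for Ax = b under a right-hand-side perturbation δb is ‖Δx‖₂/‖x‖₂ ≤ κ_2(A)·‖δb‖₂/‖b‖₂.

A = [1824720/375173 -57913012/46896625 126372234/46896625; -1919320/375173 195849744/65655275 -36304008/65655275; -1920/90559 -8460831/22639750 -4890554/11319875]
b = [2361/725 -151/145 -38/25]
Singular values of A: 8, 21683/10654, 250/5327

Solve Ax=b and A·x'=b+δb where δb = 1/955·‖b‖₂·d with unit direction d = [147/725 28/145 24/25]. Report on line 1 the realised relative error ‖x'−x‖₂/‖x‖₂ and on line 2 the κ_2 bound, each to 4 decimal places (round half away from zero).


0.0039
0.1785

from the listed singular values, σ₁ = 8, σ_n = 250/5327
κ_2(A) = 8 / (250/5327) = 170.4640
worst-case relative error ≤ 170.4640 × 1/955 = 0.1785
solve Ax = b  →  x = [10.3582 15.4894 -10.3887]
‖b‖ = 3.7417, ‖x‖ = 21.3339
δb = ε·‖b‖·d = [0.0008 0.0008 0.0038]; solving A·Δx = δb gives ‖Δx‖ = 0.0835
dividing the unrounded norms, ‖Δx‖/‖x‖ = 0.0039
so the bound overstates the realised error by a factor of ≈ 45.6139 (computed from the unrounded values)


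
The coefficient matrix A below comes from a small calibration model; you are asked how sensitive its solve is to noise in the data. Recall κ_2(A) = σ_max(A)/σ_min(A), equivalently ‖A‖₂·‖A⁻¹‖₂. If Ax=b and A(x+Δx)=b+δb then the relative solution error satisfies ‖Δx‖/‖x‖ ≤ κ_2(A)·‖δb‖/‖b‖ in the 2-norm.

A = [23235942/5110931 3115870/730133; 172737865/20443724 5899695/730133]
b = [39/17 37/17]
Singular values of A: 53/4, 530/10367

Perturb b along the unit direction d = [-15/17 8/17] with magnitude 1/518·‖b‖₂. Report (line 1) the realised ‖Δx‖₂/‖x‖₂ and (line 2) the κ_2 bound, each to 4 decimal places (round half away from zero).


σ_max = 53/4, σ_min = 530/10367
κ = σ_max/σ_min = (53/4)/(530/10367) = 259.1750
bound on ‖Δx‖/‖x‖: κ·ε = 259.1750·1/518 = 0.5003
solve Ax = b  →  x = [13.6539 -14.0083]
2-norm of b is 3.1623; of x, 19.5617
re-solving with b+δb shifts x by Δx of norm 0.1194
realised ‖Δx‖/‖x‖ = 0.0061
so the bound overstates the realised error by a factor of ≈ 81.9638 (computed from the unrounded values)

0.0061
0.5003


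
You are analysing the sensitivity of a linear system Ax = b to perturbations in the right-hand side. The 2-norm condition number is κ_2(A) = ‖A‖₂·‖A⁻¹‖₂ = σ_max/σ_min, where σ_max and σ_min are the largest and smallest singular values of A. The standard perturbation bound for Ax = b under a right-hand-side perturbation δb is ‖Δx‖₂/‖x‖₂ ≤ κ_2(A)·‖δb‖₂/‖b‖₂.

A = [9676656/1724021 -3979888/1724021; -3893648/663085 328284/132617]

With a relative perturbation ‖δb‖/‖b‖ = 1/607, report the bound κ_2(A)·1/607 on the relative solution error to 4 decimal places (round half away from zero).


0.3767

AᵀA = [5830042087936/88354590025 -485825934528/17670918005; -485825934528/17670918005 40490729488/3534183601]; tr = 40487043344/522808225, det = 59969536/522808225
eigenvalues of AᵀA: λ = (tr ± √(tr²−4·det))/2 = 1936/25, 30976/20912329
κ_2(A) = √(λ_max/λ_min) = √((1936/25) / (30976/20912329)) = 228.6500
κ_2(A)·‖δb‖/‖b‖ = 0.3767


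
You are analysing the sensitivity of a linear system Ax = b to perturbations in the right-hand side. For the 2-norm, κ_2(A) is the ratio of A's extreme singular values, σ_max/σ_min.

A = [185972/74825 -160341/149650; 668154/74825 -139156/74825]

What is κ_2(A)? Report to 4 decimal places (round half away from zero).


18.2500

form AᵀA = [769624564/8958049 -172619370/8958049; -172619370/8958049 165066889/35832196] with trace 1929545/21316 and determinant 130321/5329
λ_max, λ_min = (1929545/21316 ± √3678697148049/454371856)/2 = 361/4, 1444/5329
κ = σ_max/σ_min = (19/2)/(38/73) = 18.2500


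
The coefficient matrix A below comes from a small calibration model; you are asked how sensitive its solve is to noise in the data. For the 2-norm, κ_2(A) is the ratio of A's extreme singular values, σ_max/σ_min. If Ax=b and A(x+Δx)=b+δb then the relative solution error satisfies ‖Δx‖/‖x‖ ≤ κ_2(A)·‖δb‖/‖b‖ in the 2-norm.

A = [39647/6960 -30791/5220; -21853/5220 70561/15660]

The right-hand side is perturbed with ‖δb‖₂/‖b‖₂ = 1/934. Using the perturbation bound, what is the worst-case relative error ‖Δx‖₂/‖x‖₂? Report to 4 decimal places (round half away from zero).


M = AᵀA = [871512769/17438976 -686192605/13079232; -686192605/13079232 270232517/4904712]. tr(M)=19608865/186624, det(M)=2825761/2985984
λ_max, λ_min = (19608865/186624 ± √384375747883009/34828517376)/2 = 1681/16, 1681/186624
σ_max=√(1681/16)=(41/4), σ_min=√(1681/186624)=(41/432) → κ = 108.0000
worst-case relative error ≤ 108.0000 × 1/934 = 0.1156

0.1156
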